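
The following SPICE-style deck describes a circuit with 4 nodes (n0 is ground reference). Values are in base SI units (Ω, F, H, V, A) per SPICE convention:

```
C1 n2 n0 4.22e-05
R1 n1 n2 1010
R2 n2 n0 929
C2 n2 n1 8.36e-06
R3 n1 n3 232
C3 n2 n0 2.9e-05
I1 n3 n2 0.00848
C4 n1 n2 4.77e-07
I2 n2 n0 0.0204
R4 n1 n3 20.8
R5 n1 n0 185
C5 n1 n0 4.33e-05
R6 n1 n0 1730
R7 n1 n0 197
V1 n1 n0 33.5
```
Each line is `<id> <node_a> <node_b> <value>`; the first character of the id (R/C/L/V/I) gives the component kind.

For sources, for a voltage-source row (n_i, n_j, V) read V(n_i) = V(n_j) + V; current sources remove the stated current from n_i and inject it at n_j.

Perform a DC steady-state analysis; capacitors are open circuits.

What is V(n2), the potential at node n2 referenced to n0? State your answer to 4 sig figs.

10.28 V

MNA unknowns: 3 node voltages V₁..V_3 plus 1 source current (V1)
C1: Y=0.000 on G[2,0]
R1: Y=0.0009901 on G[1,2]
R2: Y=0.001076 on G[2,0]
C2: Y=0.000 on G[2,1]
R3: Y=0.004310 on G[1,3]
C3: Y=0.000 on G[2,0]
I1: z[3]−=0.00848, z[2]+=0.00848
C4: Y=0.000 on G[1,2]
I2: z[2]−=0.0204, z[0]+=0.0204
R4: Y=0.04808 on G[1,3]
R5: Y=0.005405 on G[1,0]
C5: Y=0.000 on G[1,0]
R6: Y=0.0005780 on G[1,0]
R7: Y=0.005076 on G[1,0]
V1: row V1−V0=33.5, i_V1 at 1,0
solve → V1=33.50, V2=10.28, V3=33.34
aux → i_V1=-0.4020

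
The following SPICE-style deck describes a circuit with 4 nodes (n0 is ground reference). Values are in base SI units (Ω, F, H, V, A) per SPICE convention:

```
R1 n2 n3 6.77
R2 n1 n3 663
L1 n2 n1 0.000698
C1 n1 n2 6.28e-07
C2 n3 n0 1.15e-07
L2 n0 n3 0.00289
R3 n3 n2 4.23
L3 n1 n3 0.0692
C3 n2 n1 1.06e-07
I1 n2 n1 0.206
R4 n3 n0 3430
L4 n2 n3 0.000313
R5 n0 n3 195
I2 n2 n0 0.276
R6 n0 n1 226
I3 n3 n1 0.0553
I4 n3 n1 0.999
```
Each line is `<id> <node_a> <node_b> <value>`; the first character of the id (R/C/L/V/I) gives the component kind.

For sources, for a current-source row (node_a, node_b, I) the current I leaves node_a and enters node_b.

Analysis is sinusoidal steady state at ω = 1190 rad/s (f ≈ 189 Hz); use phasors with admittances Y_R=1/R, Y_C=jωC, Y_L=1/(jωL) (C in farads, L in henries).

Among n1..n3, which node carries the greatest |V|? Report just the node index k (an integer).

3

Element admittances at ω=1190 rad/s:
  Y(R1) = 0.1477+0.000j S between n2,n3
  Y(R2) = 0.001508+0.000j S between n1,n3
  Y(L1) = 0.000-1.204j S between n2,n1
  Y(C1) = 0.000+0.0007473j S between n1,n2
  Y(C2) = 0.000+0.0001368j S between n3,n0
  Y(L2) = 0.000-0.2908j S between n0,n3
  Y(R3) = 0.2364+0.000j S between n3,n2
  Y(L3) = 0.000-0.01214j S between n1,n3
  Y(C3) = 0.000+0.0001261j S between n2,n1
  I1: injects 0.206 A into n1 (from n2)
  Y(R4) = 0.0002915+0.000j S between n3,n0
  Y(L4) = 0.000-2.685j S between n2,n3
  Y(R5) = 0.005128+0.000j S between n0,n3
  I2: injects 0.276 A into n0 (from n2)
  Y(R6) = 0.004425+0.000j S between n0,n1
  I3: injects 0.0553 A into n1 (from n3)
  I4: injects 0.999 A into n1 (from n3)
Assemble and solve the 3×3 MNA system:
  V(n1)=0.03126+0.3623j  V(n2)=0.02872-0.6719j  V(n3)=-0.01220-0.9499j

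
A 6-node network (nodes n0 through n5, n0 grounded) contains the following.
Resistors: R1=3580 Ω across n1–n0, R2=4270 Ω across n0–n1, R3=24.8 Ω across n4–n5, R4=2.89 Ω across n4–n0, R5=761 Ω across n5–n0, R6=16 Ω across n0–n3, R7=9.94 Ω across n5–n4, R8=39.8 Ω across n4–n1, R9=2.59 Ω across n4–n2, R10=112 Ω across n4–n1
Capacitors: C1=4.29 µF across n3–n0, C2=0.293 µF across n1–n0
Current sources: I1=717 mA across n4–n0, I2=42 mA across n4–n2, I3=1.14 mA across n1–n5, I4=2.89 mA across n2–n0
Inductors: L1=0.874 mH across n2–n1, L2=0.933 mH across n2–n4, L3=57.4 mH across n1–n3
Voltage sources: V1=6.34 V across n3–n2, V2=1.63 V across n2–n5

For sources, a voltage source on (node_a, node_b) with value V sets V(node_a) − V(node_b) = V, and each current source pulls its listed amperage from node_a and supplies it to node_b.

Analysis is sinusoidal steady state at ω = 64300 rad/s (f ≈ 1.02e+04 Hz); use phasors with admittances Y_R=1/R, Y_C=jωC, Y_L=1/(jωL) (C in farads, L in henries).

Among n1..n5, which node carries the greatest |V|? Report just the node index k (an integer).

5

MNA unknowns: 5 node voltages V₁..V_5 plus 2 source currents (V1, V2)
R1: Y=0.0002793+0.000j on G[1,0]
C1: Y=0.000+0.2758j on G[3,0]
I1: z[4]−=0.717, z[0]+=0.717
L1: Y=0.000-0.01779j on G[2,1]
I2: z[4]−=0.042, z[2]+=0.042
R2: Y=0.0002342+0.000j on G[0,1]
C2: Y=0.000+0.01884j on G[1,0]
R3: Y=0.04032+0.000j on G[4,5]
R4: Y=0.3460+0.000j on G[4,0]
I3: z[1]−=0.00114, z[5]+=0.00114
R5: Y=0.001314+0.000j on G[5,0]
R6: Y=0.06250+0.000j on G[0,3]
R7: Y=0.1006+0.000j on G[5,4]
L2: Y=0.000-0.01667j on G[2,4]
R8: Y=0.02513+0.000j on G[4,1]
R9: Y=0.3861+0.000j on G[4,2]
I4: z[2]−=0.00289, z[0]+=0.00289
L3: Y=0.000-0.0002709j on G[1,3]
R10: Y=0.008929+0.000j on G[4,1]
V1: row V3−V2=6.34, i_V1 at 3,2
V2: row V2−V5=1.63, i_V2 at 2,5
solve → V1=-4.706+1.332j, V2=-4.336-1.833j, V3=2.004-1.833j, V4=-3.801-1.005j, V5=-5.966-1.833j
aux → i_V1=-0.6299-0.4363j, i_V2=-0.3141-0.1191j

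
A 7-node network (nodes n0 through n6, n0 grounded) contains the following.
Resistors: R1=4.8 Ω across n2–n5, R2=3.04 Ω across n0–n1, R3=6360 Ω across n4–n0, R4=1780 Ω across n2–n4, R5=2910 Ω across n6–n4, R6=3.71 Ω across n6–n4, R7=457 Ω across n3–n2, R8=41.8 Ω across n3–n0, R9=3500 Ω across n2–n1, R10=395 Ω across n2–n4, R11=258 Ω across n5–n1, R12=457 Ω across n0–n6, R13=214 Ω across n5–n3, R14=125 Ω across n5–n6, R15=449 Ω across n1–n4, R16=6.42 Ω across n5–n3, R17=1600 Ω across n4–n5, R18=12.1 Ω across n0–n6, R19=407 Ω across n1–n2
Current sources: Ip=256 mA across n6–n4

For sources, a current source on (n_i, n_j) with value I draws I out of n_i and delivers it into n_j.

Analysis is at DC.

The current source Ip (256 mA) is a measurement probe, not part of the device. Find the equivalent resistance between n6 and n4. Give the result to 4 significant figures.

R_eq = 3.632 Ω

MNA unknowns: 6 node voltages V₁..V_6
R1: Y=0.2083 on G[2,5]
R2: Y=0.3289 on G[0,1]
R3: Y=0.0001572 on G[4,0]
R4: Y=0.0005618 on G[2,4]
R5: Y=0.0003436 on G[6,4]
R6: Y=0.2695 on G[6,4]
R7: Y=0.002188 on G[3,2]
R8: Y=0.02392 on G[3,0]
R9: Y=0.0002857 on G[2,1]
R10: Y=0.002532 on G[2,4]
R11: Y=0.003876 on G[5,1]
R12: Y=0.002188 on G[0,6]
R13: Y=0.004673 on G[5,3]
R14: Y=0.008000 on G[5,6]
R15: Y=0.002227 on G[1,4]
R16: Y=0.1558 on G[5,3]
R17: Y=0.0006250 on G[4,5]
R18: Y=0.08264 on G[0,6]
R19: Y=0.002457 on G[1,2]
Ip: z[6]−=0.256, z[4]+=0.256
solve → V1=0.007337, V2=0.08402, V3=0.06411, V4=0.8816, V5=0.07340, V6=-0.04816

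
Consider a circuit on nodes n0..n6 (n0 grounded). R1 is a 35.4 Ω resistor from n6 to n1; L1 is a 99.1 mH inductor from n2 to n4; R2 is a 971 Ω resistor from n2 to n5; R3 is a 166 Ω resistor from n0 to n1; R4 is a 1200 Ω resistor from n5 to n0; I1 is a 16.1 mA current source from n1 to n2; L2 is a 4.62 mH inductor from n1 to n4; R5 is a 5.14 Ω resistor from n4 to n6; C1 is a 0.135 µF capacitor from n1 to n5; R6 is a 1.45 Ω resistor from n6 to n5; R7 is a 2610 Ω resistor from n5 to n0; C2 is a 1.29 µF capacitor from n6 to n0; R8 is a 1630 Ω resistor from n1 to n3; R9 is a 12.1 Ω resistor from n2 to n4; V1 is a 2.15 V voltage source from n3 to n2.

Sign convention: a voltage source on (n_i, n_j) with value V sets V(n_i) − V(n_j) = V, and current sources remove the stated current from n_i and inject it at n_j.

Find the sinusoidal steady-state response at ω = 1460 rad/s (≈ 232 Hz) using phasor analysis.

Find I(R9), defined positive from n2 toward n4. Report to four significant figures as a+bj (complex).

MNA unknowns: 6 node voltages V₁..V_6 plus 1 source current (V1)
R1: Y=0.02825+0.000j on G[6,1]
L1: Y=0.000-0.006912j on G[2,4]
R2: Y=0.001030+0.000j on G[2,5]
R3: Y=0.006024+0.000j on G[0,1]
R4: Y=0.0008333+0.000j on G[5,0]
I1: z[1]−=0.0161, z[2]+=0.0161
L2: Y=0.000-0.1483j on G[1,4]
R5: Y=0.1946+0.000j on G[4,6]
C1: Y=0.000+0.0001971j on G[1,5]
R6: Y=0.6897+0.000j on G[6,5]
R7: Y=0.0003831+0.000j on G[5,0]
C2: Y=0.000+0.001883j on G[6,0]
R8: Y=0.0006135+0.000j on G[1,3]
R9: Y=0.08264+0.000j on G[2,4]
V1: row V3−V2=2.15, i_V1 at 3,2
solve → V1=0.01333-0.02178j, V2=0.2048+0.08809j, V3=2.355+0.08809j, V4=0.03064+0.07466j, V5=0.02992+0.06188j, V6=0.02969+0.06195j
aux → i_V1=-0.001436-6.740e-05j

0.01439+0.001109j A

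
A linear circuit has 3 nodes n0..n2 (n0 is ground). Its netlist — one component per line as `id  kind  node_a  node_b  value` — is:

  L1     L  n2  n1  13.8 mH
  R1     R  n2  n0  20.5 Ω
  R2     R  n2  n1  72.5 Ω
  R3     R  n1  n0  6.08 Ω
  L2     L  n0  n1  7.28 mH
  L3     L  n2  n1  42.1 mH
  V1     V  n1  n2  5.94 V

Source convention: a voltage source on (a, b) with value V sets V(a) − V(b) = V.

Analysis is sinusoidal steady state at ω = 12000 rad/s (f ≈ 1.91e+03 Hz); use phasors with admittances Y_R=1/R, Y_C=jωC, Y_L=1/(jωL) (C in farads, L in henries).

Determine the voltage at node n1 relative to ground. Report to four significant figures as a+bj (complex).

1.355+0.07272j V

Element admittances at ω=12000 rad/s:
  Y(L1) = 0.000-0.006039j S between n2,n1
  Y(R1) = 0.04878+0.000j S between n2,n0
  Y(R2) = 0.01379+0.000j S between n2,n1
  Y(R3) = 0.1645+0.000j S between n1,n0
  Y(L2) = 0.000-0.01145j S between n0,n1
  Y(L3) = 0.000-0.001979j S between n2,n1
  V1: constraint V(n1)−V(n2) = 5.94
Assemble and solve the 3×3 MNA system:
  V(n1)=1.355+0.07272j  V(n2)=-4.585+0.07272j
  i(V1)=-0.3056+0.05117j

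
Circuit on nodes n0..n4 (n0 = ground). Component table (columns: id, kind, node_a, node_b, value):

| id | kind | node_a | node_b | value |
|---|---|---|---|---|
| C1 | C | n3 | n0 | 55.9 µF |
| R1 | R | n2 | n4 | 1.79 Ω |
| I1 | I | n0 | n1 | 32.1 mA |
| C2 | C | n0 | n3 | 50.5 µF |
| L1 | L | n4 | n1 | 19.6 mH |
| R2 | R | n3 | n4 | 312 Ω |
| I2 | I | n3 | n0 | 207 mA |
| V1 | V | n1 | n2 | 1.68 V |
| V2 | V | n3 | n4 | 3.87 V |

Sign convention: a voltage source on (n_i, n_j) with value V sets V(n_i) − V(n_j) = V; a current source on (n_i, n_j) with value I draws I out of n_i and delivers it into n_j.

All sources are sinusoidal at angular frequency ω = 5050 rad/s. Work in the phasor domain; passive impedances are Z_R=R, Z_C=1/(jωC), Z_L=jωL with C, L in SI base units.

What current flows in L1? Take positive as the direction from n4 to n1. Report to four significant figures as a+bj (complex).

-0.0003173+0.01755j A

MNA unknowns: 4 node voltages V₁..V_4 plus 2 source currents (V1, V2)
C1: Y=0.000+0.2823j on G[3,0]
R1: Y=0.5587+0.000j on G[2,4]
I1: z[0]−=0.0321, z[1]+=0.0321
C2: Y=0.000+0.2550j on G[0,3]
L1: Y=0.000-0.01010j on G[4,1]
R2: Y=0.003205+0.000j on G[3,4]
I2: z[3]−=0.207, z[0]+=0.207
V1: row V1−V2=1.68, i_V1 at 1,2
V2: row V3−V4=3.87, i_V2 at 3,4
solve → V1=-2.133+0.3569j, V2=-3.813+0.3569j, V3=0.000+0.3255j, V4=-3.870+0.3255j
aux → i_V1=0.03178+0.01755j, i_V2=-0.04450+0.000j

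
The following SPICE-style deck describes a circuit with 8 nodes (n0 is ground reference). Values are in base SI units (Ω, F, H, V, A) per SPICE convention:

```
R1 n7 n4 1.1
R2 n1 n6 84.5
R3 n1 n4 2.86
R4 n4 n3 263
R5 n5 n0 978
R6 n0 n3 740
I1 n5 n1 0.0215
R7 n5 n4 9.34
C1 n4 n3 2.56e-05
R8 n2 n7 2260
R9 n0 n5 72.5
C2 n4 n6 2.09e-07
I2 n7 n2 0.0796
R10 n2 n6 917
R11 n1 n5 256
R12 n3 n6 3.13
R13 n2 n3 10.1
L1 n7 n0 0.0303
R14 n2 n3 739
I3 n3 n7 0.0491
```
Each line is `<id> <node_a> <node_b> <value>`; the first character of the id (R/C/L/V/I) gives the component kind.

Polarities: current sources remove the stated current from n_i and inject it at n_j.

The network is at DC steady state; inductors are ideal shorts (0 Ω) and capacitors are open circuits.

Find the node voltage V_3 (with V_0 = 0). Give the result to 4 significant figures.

MNA unknowns: 7 node voltages V₁..V_7 plus 1 source current (L1)
R1: Y=0.9091 on G[7,4]
R2: Y=0.01183 on G[1,6]
R3: Y=0.3497 on G[1,4]
R4: Y=0.003802 on G[4,3]
R5: Y=0.001022 on G[5,0]
R6: Y=0.001351 on G[0,3]
I1: z[5]−=0.0215, z[1]+=0.0215
R7: Y=0.1071 on G[5,4]
C1: Y=0.000 on G[4,3]
R8: Y=0.0004425 on G[2,7]
R9: Y=0.01379 on G[0,5]
C2: Y=0.000 on G[4,6]
I2: z[7]−=0.0796, z[2]+=0.0796
R10: Y=0.001091 on G[2,6]
R11: Y=0.003906 on G[1,5]
R12: Y=0.3195 on G[3,6]
R13: Y=0.09901 on G[2,3]
L1: row V7−V0=0, i_L1 at 7,0
R14: Y=0.001353 on G[2,3]
I3: z[3]−=0.0491, z[7]+=0.0491
solve → V1=0.1466, V2=2.649, V3=1.877, V4=0.03174, V5=-0.1394, V6=1.818, V7=0.000
aux → i_L1=-0.0004716

1.877 V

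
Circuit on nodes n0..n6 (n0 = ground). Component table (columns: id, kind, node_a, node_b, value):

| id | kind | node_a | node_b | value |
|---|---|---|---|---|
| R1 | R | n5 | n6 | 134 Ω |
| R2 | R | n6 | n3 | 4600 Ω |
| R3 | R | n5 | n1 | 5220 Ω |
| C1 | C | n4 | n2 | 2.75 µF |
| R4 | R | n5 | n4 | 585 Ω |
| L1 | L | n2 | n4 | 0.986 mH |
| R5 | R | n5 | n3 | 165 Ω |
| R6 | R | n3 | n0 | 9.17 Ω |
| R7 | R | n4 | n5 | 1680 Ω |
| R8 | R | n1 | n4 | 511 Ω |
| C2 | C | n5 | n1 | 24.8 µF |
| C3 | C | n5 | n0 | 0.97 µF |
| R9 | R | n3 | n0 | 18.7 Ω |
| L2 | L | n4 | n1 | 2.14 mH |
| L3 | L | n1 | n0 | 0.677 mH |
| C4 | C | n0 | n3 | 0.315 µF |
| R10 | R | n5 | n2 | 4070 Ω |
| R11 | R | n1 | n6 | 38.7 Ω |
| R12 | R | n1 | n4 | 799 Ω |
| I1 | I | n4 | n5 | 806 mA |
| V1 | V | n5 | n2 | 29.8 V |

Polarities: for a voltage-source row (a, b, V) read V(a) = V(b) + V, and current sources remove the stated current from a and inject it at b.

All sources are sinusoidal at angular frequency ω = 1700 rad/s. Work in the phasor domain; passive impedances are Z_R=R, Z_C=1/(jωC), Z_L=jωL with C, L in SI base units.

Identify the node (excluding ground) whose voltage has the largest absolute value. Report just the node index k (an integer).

5

Element admittances at ω=1700 rad/s:
  Y(R1) = 0.007463+0.000j S between n5,n6
  Y(R2) = 0.0002174+0.000j S between n6,n3
  Y(R3) = 0.0001916+0.000j S between n5,n1
  Y(C1) = 0.000+0.004675j S between n4,n2
  Y(R4) = 0.001709+0.000j S between n5,n4
  Y(L1) = 0.000-0.5966j S between n2,n4
  Y(R5) = 0.006061+0.000j S between n5,n3
  Y(R6) = 0.1091+0.000j S between n3,n0
  Y(R7) = 0.0005952+0.000j S between n4,n5
  Y(R8) = 0.001957+0.000j S between n1,n4
  Y(C2) = 0.000+0.04216j S between n5,n1
  Y(C3) = 0.000+0.001649j S between n5,n0
  Y(R9) = 0.05348+0.000j S between n3,n0
  Y(L2) = 0.000-0.2749j S between n4,n1
  Y(L3) = 0.000-0.8689j S between n1,n0
  Y(C4) = 0.000+0.0005355j S between n0,n3
  Y(R10) = 0.0002457+0.000j S between n5,n2
  Y(R11) = 0.02584+0.000j S between n1,n6
  Y(R12) = 0.001252+0.000j S between n1,n4
  I1: injects 0.806 A into n5 (from n4)
  V1: constraint V(n5)−V(n2) = 29.8
Assemble and solve the 7×7 MNA system:
  V(n1)=0.06044-0.2660j  V(n2)=8.957-1.935j  V(n3)=1.402-0.07475j  V(n4)=6.127-2.272j  V(n5)=38.76-1.935j  V(n6)=8.684-0.6364j
  i(V1)=0.1917-1.675j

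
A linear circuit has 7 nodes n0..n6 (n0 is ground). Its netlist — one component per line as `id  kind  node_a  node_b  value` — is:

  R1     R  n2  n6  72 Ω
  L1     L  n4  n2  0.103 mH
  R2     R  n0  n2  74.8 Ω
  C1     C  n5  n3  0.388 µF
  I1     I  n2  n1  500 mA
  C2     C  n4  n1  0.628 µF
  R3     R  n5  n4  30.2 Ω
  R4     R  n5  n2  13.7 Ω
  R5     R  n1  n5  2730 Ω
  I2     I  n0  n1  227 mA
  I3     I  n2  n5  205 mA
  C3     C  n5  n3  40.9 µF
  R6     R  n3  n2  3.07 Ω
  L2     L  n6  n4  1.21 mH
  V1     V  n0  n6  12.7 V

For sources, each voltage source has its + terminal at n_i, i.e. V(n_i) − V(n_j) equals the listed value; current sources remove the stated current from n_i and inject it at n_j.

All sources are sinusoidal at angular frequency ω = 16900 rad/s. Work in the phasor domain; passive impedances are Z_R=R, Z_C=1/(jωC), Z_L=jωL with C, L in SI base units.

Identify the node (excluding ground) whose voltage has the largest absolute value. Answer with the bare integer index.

Apply KCL at each of the 6 non-ground nodes and solve the resulting linear system.
Node n1: branches {I1, C2, R5, I2} → V_1 = -7.307-62.18j
Node n2: branches {R1, L1, R2, I1, R4, I3, R6} → V_2 = -9.387+5.495j
Node n3: branches {C1, C3, R6} → V_3 = -8.936+5.548j
Node n4: branches {L1, C2, R3, L2} → V_4 = -9.637+6.267j
Node n5: branches {C1, R3, R4, R5, I3, C3} → V_5 = -8.911+5.338j
Node n6: branches {R1, L2, V1} → V_6 = -12.70+0.000j
Source currents: i(V1)=-0.3525+0.07346j

1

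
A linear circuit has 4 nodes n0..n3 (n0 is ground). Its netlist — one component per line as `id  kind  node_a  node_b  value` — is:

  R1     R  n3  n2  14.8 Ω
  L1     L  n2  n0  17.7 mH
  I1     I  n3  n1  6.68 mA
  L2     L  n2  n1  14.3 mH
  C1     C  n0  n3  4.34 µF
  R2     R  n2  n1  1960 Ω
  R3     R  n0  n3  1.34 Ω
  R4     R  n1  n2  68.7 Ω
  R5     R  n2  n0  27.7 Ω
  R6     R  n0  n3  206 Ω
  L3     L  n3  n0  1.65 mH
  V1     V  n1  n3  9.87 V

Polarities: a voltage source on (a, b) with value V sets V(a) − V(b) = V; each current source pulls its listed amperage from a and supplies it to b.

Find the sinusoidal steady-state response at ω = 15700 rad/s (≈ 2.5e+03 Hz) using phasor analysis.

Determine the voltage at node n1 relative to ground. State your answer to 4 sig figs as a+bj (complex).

9.813+0.02112j V

Apply KCL at each of the 3 non-ground nodes and solve the resulting linear system.
Node n1: branches {I1, L2, R2, R4, V1} → V_1 = 9.813+0.02112j
Node n2: branches {R1, L1, L2, R2, R4, R5} → V_2 = 1.232-0.2699j
Node n3: branches {R1, I1, C1, R3, R6, L3, V1} → V_3 = -0.05708+0.02112j
Source currents: i(V1)=-0.1239+0.03384j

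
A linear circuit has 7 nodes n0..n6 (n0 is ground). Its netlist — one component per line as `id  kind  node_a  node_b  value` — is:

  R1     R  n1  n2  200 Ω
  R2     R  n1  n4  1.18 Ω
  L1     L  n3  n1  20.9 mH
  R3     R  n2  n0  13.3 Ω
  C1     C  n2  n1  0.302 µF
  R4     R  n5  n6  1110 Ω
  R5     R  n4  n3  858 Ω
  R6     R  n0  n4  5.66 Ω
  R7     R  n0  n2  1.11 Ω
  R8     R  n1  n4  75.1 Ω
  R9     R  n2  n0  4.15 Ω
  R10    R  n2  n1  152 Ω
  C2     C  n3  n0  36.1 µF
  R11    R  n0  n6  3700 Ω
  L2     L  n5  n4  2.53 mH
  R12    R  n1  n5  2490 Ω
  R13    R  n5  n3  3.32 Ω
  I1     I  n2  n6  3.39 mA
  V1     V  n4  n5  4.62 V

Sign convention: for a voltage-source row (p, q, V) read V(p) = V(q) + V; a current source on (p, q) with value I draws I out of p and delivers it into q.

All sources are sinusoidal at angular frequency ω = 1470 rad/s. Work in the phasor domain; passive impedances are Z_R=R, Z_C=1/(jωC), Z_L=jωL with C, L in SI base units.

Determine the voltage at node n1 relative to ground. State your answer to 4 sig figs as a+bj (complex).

0.3950+1.259j V

Apply KCL at each of the 6 non-ground nodes and solve the resulting linear system.
Node n1: branches {R1, R2, L1, C1, R8, R10, R12} → V_1 = 0.3950+1.259j
Node n2: branches {R1, R3, C1, R7, R9, R10, I1} → V_2 = 0.0005131+0.01201j
Node n3: branches {L1, R5, C2, R13} → V_3 = -3.977+1.338j
Node n4: branches {R2, R5, R6, R8, L2, V1} → V_4 = 0.3989+1.111j
Node n5: branches {R4, L2, R12, R13, V1} → V_5 = -4.221+1.111j
Node n6: branches {R4, R11, I1} → V_6 = -0.3525+0.8543j
Source currents: i(V1)=-0.07886+1.174j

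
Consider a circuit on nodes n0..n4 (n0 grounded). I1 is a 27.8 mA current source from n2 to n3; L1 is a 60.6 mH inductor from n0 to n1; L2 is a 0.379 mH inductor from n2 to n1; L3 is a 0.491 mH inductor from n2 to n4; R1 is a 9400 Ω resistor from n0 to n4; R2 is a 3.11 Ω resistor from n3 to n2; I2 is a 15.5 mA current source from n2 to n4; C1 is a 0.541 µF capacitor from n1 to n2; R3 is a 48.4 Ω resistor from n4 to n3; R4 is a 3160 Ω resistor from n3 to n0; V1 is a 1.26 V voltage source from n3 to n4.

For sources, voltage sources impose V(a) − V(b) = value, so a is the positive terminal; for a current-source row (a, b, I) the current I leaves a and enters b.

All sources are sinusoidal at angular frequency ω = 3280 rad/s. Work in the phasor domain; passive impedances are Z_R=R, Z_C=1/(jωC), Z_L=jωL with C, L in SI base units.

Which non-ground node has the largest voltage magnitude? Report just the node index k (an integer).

3

MNA unknowns: 4 node voltages V₁..V_4 plus 1 source current (V1)
I1: z[2]−=0.0278, z[3]+=0.0278
L1: Y=0.000-0.005031j on G[0,1]
L2: Y=0.000-0.8044j on G[2,1]
L3: Y=0.000-0.6209j on G[2,4]
R1: Y=0.0001064+0.000j on G[0,4]
R2: Y=0.3215+0.000j on G[3,2]
I2: z[2]−=0.0155, z[4]+=0.0155
C1: Y=0.000+0.001774j on G[1,2]
R3: Y=0.02066+0.000j on G[4,3]
R4: Y=0.0003165+0.000j on G[3,0]
V1: row V3−V4=1.26, i_V1 at 3,4
solve → V1=-0.04334-0.05555j, V2=-0.04361-0.05590j, V3=0.9780-0.5156j, V4=-0.2820-0.5156j
aux → i_V1=-0.3270+0.1480j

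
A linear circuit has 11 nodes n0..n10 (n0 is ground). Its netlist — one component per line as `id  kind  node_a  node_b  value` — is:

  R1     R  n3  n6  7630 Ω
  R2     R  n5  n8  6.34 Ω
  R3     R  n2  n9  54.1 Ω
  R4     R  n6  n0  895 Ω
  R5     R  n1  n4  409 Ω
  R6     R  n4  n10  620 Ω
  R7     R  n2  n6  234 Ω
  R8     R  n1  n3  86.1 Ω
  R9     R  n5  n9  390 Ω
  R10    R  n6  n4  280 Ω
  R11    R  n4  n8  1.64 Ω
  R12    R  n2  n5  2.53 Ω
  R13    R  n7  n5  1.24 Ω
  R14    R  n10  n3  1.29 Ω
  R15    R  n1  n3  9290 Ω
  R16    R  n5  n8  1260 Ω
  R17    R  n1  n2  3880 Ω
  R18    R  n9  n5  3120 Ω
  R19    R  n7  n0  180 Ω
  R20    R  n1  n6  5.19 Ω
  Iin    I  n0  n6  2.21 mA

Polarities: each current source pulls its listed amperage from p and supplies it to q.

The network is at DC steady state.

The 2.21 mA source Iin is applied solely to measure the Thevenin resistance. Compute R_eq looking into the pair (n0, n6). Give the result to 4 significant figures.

R_eq = 206.7 Ω

MNA unknowns: 10 node voltages V₁..V_10
R1: Y=0.0001311 on G[3,6]
R2: Y=0.1577 on G[5,8]
R3: Y=0.01848 on G[2,9]
R4: Y=0.001117 on G[6,0]
R5: Y=0.002445 on G[1,4]
R6: Y=0.001613 on G[4,10]
R7: Y=0.004274 on G[2,6]
R8: Y=0.01161 on G[1,3]
R9: Y=0.002564 on G[5,9]
R10: Y=0.003571 on G[6,4]
R11: Y=0.6098 on G[4,8]
R12: Y=0.3953 on G[2,5]
R13: Y=0.8065 on G[7,5]
R14: Y=0.7752 on G[10,3]
R15: Y=0.0001076 on G[1,3]
R16: Y=0.0007937 on G[5,8]
R17: Y=0.0002577 on G[1,2]
R18: Y=0.0003205 on G[9,5]
R19: Y=0.005556 on G[7,0]
R20: Y=0.1927 on G[1,6]
Iin: z[0]−=0.00221, z[6]+=0.00221
solve → V1=0.4539, V2=0.3097, V3=0.4375, V4=0.3162, V5=0.3080, V6=0.4568, V7=0.3059, V8=0.3146, V9=0.3095, V10=0.4372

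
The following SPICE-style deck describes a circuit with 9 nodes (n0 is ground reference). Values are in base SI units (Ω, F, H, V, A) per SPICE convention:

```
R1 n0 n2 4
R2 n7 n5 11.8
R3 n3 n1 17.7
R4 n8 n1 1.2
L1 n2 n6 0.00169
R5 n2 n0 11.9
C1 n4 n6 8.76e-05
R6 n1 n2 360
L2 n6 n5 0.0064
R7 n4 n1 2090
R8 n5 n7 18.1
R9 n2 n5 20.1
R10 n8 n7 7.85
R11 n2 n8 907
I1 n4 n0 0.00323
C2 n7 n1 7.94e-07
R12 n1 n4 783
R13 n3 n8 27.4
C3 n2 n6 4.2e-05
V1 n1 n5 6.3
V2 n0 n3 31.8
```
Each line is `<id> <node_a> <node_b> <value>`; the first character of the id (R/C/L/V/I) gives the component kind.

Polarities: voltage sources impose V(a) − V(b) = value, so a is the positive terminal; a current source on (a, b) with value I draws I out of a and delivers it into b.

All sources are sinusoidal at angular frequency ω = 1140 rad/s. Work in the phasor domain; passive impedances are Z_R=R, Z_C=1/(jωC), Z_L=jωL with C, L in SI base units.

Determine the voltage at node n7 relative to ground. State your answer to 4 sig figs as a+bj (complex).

-15.78-8.248j V

Apply KCL at each of the 8 non-ground nodes and solve the resulting linear system.
Node n1: branches {R3, R4, R6, R7, C2, R12, V1} → V_1 = -11.90-8.424j
Node n2: branches {R1, L1, R5, R6, R9, R11, C3} → V_2 = -5.416+2.308j
Node n3: branches {R3, R13, V2} → V_3 = -31.80+0.000j
Node n4: branches {C1, R7, I1, R12} → V_4 = -8.421-0.03237j
Node n5: branches {R2, L2, R8, R9, V1} → V_5 = -18.20-8.424j
Node n6: branches {L1, C1, L2, C3} → V_6 = -8.273-0.1259j
Node n7: branches {R2, R8, R10, C2} → V_7 = -15.78-8.248j
Node n8: branches {R4, R10, R11, R13} → V_8 = -13.12-8.082j
Source currents: i(V1)=-2.113+0.8022j, i(V2)=-1.806+0.7709j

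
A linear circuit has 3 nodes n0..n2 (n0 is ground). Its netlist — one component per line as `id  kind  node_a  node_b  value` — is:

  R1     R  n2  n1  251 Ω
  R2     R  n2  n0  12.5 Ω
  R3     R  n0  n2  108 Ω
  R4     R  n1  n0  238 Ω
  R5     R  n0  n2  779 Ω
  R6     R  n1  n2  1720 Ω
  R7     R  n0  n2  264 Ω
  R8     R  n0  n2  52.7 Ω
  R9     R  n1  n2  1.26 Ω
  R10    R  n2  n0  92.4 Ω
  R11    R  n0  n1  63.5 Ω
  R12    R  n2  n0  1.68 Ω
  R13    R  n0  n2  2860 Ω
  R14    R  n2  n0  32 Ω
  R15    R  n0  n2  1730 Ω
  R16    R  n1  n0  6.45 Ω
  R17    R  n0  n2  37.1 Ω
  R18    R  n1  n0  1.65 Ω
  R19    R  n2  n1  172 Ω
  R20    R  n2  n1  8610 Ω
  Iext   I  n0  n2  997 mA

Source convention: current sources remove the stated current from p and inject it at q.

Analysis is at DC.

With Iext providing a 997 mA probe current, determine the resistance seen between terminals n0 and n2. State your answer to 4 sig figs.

Apply KCL at each of the 2 non-ground nodes and solve the resulting linear system.
Node n1: branches {R1, R4, R6, R9, R11, R16, R18, R19, R20} → V_1 = 0.4305
Node n2: branches {R1, R2, R3, R5, R6, R7, R8, R9, R10, R12, R13, R14, R15, R17, R19, R20, Iext} → V_2 = 0.8487

R_eq = 0.8513 Ω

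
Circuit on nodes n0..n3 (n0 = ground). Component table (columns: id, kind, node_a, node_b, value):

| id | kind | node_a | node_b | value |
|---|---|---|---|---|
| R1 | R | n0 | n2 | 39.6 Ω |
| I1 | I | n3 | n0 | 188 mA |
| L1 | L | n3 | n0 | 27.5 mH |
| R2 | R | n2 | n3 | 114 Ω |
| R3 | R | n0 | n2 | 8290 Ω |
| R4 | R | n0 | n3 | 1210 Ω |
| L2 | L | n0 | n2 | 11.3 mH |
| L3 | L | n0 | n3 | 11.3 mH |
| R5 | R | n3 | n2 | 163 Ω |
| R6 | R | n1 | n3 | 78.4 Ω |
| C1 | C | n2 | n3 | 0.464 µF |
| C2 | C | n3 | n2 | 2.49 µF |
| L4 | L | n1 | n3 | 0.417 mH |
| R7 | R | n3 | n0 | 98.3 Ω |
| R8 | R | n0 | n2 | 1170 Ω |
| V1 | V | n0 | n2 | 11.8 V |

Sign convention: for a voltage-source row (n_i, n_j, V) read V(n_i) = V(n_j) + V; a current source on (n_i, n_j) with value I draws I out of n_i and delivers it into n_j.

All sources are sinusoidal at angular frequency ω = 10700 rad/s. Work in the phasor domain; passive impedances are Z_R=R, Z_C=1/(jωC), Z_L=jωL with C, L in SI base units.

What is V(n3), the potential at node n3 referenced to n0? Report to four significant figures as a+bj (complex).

-15.78-2.252j V

Apply KCL at each of the 3 non-ground nodes and solve the resulting linear system.
Node n1: branches {R6, L4} → V_1 = -15.78-2.252j
Node n2: branches {R1, R2, R3, L2, R5, C1, C2, R8, V1} → V_2 = -11.80+0.000j
Node n3: branches {I1, L1, R2, R4, L3, R5, R6, C1, C2, L4, R7} → V_3 = -15.78-2.252j
Source currents: i(V1)=-0.3213+0.2570j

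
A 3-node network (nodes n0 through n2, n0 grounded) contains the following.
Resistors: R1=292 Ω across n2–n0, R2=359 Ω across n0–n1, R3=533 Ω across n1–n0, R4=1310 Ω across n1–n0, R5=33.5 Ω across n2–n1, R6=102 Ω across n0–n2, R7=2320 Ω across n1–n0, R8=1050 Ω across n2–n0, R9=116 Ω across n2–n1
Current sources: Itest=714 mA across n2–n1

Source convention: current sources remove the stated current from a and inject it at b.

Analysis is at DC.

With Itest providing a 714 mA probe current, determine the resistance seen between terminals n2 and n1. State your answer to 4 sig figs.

Apply KCL at each of the 2 non-ground nodes and solve the resulting linear system.
Node n1: branches {R2, R3, R4, R5, R7, R9, Itest} → V_1 = 11.86
Node n2: branches {R1, R5, R6, R8, R9, Itest} → V_2 = -4.897

R_eq = 23.47 Ω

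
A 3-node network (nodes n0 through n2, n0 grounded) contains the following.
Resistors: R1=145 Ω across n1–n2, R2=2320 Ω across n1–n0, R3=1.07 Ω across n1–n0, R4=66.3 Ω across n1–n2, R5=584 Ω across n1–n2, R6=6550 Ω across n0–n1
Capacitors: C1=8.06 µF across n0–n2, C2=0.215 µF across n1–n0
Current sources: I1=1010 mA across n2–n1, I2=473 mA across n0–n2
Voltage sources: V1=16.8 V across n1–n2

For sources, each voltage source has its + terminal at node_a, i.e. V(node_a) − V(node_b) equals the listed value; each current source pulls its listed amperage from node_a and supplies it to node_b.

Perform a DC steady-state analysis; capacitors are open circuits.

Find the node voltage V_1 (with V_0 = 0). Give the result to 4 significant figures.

0.5058 V

Element admittances at DC:
  Y(R1) = 0.006897 S between n1,n2
  Y(R2) = 0.0004310 S between n1,n0
  Y(R3) = 0.9346 S between n1,n0
  Y(C1) = 0.000 S between n0,n2
  Y(R4) = 0.01508 S between n1,n2
  I1: injects 1.01 A into n1 (from n2)
  I2: injects 0.473 A into n2 (from n0)
  Y(C2) = 0.000 S between n1,n0
  Y(R5) = 0.001712 S between n1,n2
  Y(R6) = 0.0001527 S between n0,n1
  V1: constraint V(n1)−V(n2) = 16.8
Assemble and solve the 3×3 MNA system:
  V(n1)=0.5058  V(n2)=-16.29
  i(V1)=0.1390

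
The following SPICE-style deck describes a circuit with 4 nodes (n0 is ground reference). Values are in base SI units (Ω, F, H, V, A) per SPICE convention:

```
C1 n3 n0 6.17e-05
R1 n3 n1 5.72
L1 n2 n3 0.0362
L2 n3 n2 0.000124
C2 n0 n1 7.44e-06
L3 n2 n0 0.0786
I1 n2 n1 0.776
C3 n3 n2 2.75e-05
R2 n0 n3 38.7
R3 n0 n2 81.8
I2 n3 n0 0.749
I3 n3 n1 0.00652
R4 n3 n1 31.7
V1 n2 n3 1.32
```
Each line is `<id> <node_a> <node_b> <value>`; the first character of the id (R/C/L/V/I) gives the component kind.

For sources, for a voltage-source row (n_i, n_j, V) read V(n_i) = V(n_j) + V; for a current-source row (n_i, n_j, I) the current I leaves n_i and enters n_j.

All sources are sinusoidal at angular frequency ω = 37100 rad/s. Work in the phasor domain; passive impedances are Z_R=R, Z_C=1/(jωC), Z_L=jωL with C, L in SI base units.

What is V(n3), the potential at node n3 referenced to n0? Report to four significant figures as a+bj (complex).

Apply KCL at each of the 3 non-ground nodes and solve the resulting linear system.
Node n1: branches {R1, C2, I1, I3, R4} → V_1 = 1.538-1.540j
Node n2: branches {L1, L2, L3, I1, C3, R3, V1} → V_2 = 1.126+0.5168j
Node n3: branches {C1, R1, L1, L2, C3, R2, I2, I3, R4, V1} → V_3 = -0.1939+0.5168j
Source currents: i(V1)=-0.7899-1.065j

-0.1939+0.5168j V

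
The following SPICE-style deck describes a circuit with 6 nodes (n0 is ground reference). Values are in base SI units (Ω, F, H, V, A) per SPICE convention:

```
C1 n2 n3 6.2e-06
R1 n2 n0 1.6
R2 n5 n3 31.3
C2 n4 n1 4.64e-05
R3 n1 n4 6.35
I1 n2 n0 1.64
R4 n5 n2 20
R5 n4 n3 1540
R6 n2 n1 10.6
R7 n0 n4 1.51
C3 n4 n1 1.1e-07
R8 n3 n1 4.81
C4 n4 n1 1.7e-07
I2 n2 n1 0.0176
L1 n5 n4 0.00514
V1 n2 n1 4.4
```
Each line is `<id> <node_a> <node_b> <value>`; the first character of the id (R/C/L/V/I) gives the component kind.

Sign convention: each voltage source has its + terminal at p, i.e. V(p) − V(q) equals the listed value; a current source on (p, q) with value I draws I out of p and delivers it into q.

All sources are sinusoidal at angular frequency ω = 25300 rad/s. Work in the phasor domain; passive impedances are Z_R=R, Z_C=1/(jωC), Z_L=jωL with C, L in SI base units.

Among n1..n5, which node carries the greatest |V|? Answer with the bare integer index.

Element admittances at ω=25300 rad/s:
  Y(C1) = 0.000+0.1569j S between n2,n3
  Y(R1) = 0.6250+0.000j S between n2,n0
  Y(R2) = 0.03195+0.000j S between n5,n3
  Y(C2) = 0.000+1.174j S between n4,n1
  Y(R3) = 0.1575+0.000j S between n1,n4
  I1: injects 1.64 A into n0 (from n2)
  Y(R4) = 0.05000+0.000j S between n5,n2
  Y(R5) = 0.0006494+0.000j S between n4,n3
  Y(R6) = 0.09434+0.000j S between n2,n1
  Y(R7) = 0.6623+0.000j S between n0,n4
  Y(C3) = 0.000+0.002783j S between n4,n1
  Y(R8) = 0.2079+0.000j S between n3,n1
  Y(C4) = 0.000+0.004301j S between n4,n1
  I2: injects 0.0176 A into n1 (from n2)
  Y(L1) = 0.000-0.007690j S between n5,n4
  V1: constraint V(n2)−V(n1) = 4.4
Assemble and solve the 6×6 MNA system:
  V(n1)=-3.750+0.8552j  V(n2)=0.6499+0.8552j  V(n3)=-2.091+2.768j  V(n4)=-3.090-0.8071j  V(n5)=-0.6661+1.828j
  i(V1)=-2.845-0.9158j

1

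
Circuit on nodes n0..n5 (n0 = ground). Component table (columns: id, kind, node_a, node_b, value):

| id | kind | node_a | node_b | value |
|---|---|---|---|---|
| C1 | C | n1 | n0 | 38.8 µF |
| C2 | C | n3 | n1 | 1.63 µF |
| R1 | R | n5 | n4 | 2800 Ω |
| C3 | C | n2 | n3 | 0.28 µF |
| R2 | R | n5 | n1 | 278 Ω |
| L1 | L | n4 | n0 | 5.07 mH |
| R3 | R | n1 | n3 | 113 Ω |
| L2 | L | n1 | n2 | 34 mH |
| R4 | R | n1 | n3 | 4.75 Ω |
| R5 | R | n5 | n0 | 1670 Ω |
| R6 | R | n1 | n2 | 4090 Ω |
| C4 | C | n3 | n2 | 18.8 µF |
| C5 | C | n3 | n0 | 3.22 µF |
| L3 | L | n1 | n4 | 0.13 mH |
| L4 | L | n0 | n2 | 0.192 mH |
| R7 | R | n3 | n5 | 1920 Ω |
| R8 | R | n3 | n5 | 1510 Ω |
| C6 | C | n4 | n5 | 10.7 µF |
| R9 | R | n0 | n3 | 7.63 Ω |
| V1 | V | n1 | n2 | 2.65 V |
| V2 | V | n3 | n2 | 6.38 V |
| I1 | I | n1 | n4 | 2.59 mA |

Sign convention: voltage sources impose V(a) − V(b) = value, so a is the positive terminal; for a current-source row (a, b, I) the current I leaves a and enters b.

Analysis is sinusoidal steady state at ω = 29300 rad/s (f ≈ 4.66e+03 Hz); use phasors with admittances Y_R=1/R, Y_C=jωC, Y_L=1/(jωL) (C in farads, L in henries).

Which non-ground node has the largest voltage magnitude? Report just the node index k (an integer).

Element admittances at ω=29300 rad/s:
  Y(C1) = 0.000+1.137j S between n1,n0
  Y(C2) = 0.000+0.04776j S between n3,n1
  Y(R1) = 0.0003571+0.000j S between n5,n4
  Y(C3) = 0.000+0.008204j S between n2,n3
  Y(R2) = 0.003597+0.000j S between n5,n1
  Y(L1) = 0.000-0.006732j S between n4,n0
  Y(R3) = 0.008850+0.000j S between n1,n3
  Y(L2) = 0.000-0.001004j S between n1,n2
  Y(R4) = 0.2105+0.000j S between n1,n3
  Y(R5) = 0.0005988+0.000j S between n5,n0
  Y(R6) = 0.0002445+0.000j S between n1,n2
  Y(C4) = 0.000+0.5508j S between n3,n2
  Y(C5) = 0.000+0.09435j S between n3,n0
  Y(L3) = 0.000-0.2625j S between n1,n4
  Y(L4) = 0.000-0.1778j S between n0,n2
  Y(R7) = 0.0005208+0.000j S between n3,n5
  Y(R8) = 0.0006623+0.000j S between n3,n5
  Y(C6) = 0.000+0.3135j S between n4,n5
  Y(R9) = 0.1311+0.000j S between n0,n3
  V1: constraint V(n1)−V(n2) = 2.65
  V2: constraint V(n3)−V(n2) = 6.38
  I1: injects 0.00259 A into n4 (from n1)
Assemble and solve the 7×7 MNA system:
  V(n1)=-0.8317+0.3626j  V(n2)=-3.482+0.3626j  V(n3)=2.898+0.3626j  V(n4)=-0.8101+0.3809j  V(n5)=-0.8108+0.3656j
  i(V1)=1.232+1.121j  i(V2)=-1.168-4.066j

2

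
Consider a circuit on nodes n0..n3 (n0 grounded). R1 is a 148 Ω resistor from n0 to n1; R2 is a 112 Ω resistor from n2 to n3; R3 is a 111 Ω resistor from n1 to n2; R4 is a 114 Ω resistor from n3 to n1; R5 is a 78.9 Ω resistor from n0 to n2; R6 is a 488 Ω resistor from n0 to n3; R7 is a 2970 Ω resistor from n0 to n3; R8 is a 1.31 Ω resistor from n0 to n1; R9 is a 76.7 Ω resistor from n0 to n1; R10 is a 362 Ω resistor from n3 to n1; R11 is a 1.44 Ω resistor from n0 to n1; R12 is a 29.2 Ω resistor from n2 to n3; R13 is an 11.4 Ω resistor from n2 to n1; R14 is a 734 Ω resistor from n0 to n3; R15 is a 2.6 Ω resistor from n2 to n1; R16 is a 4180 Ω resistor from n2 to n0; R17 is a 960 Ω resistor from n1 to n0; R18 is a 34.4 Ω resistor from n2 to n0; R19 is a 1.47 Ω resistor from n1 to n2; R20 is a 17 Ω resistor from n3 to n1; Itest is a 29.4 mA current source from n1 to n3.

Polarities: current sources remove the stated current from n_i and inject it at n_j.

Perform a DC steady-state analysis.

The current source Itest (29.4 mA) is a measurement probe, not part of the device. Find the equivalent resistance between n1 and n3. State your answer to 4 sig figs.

Element admittances at DC:
  Y(R1) = 0.006757 S between n0,n1
  Y(R2) = 0.008929 S between n2,n3
  Y(R3) = 0.009009 S between n1,n2
  Y(R4) = 0.008772 S between n3,n1
  Y(R5) = 0.01267 S between n0,n2
  Y(R6) = 0.002049 S between n0,n3
  Y(R7) = 0.0003367 S between n0,n3
  Y(R8) = 0.7634 S between n0,n1
  Y(R9) = 0.01304 S between n0,n1
  Y(R10) = 0.002762 S between n3,n1
  Y(R11) = 0.6944 S between n0,n1
  Y(R12) = 0.03425 S between n2,n3
  Y(R13) = 0.08772 S between n2,n1
  Y(R14) = 0.001362 S between n0,n3
  Y(R15) = 0.3846 S between n2,n1
  Y(R16) = 0.0002392 S between n2,n0
  Y(R17) = 0.001042 S between n1,n0
  Y(R18) = 0.02907 S between n2,n0
  Y(R19) = 0.6803 S between n1,n2
  Y(R20) = 0.05882 S between n3,n1
  Itest: injects 0.0294 A into n3 (from n1)
Assemble and solve the 3×3 MNA system:
  V(n1)=-0.0008675  V(n2)=0.007956  V(n3)=0.2531

R_eq = 8.638 Ω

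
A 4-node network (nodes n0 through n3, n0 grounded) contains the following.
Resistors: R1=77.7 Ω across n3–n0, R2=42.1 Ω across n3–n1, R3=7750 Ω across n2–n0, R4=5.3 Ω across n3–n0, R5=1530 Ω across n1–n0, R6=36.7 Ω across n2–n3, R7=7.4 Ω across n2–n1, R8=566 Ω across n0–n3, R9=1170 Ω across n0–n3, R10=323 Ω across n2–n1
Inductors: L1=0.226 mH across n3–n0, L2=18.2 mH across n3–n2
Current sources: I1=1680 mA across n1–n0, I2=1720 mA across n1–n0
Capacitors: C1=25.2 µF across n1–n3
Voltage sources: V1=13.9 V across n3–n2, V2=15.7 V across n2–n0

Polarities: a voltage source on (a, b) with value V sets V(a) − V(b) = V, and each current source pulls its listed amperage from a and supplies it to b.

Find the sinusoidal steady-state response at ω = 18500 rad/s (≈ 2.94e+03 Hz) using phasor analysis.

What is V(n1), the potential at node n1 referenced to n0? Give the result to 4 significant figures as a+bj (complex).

MNA unknowns: 3 node voltages V₁..V_3 plus 2 source currents (V1, V2)
R1: Y=0.01287+0.000j on G[3,0]
R2: Y=0.02375+0.000j on G[3,1]
R3: Y=0.0001290+0.000j on G[2,0]
L1: Y=0.000-0.2392j on G[3,0]
I1: z[1]−=1.68, z[0]+=1.68
R4: Y=0.1887+0.000j on G[3,0]
R5: Y=0.0006536+0.000j on G[1,0]
R6: Y=0.02725+0.000j on G[2,3]
C1: Y=0.000+0.4662j on G[1,3]
R7: Y=0.1351+0.000j on G[2,1]
R8: Y=0.001767+0.000j on G[0,3]
R9: Y=0.0008547+0.000j on G[0,3]
R10: Y=0.003096+0.000j on G[2,1]
L2: Y=0.000-0.002970j on G[3,2]
I2: z[1]−=1.72, z[0]+=1.72
V1: row V3−V2=13.9, i_V1 at 3,2
V2: row V2−V0=15.7, i_V2 at 2,0
solve → V1=26.04+10.21j, V2=15.70+0.000j, V3=29.60+0.000j
aux → i_V1=-11.27+5.703j, i_V2=-9.462+7.073j

26.04+10.21j V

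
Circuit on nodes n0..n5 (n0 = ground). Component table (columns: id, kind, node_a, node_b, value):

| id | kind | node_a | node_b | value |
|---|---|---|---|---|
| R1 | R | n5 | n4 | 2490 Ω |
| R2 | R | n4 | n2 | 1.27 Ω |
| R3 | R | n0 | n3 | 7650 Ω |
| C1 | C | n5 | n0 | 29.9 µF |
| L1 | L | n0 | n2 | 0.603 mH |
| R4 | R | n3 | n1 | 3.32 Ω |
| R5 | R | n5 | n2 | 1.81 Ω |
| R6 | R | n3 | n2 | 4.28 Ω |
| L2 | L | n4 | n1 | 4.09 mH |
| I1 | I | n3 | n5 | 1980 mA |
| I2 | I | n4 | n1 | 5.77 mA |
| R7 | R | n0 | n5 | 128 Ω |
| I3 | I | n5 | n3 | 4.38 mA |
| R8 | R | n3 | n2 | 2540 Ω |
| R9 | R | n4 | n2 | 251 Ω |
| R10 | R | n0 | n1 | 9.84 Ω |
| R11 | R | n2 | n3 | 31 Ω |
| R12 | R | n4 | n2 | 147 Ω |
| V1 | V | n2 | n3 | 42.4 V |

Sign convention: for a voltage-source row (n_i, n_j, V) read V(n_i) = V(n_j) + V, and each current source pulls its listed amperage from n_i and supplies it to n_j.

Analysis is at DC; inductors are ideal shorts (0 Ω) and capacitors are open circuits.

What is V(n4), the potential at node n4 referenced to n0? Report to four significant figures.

Element admittances at DC:
  Y(R1) = 0.0004016 S between n5,n4
  Y(R2) = 0.7874 S between n4,n2
  Y(R3) = 0.0001307 S between n0,n3
  Y(C1) = 0.000 S between n5,n0
  L1: short n0↔n2 (DC inductor)
  Y(R4) = 0.3012 S between n3,n1
  Y(R5) = 0.5525 S between n5,n2
  Y(R6) = 0.2336 S between n3,n2
  L2: short n4↔n1 (DC inductor)
  I1: injects 1.98 A into n5 (from n3)
  I2: injects 0.00577 A into n1 (from n4)
  Y(R7) = 0.007812 S between n0,n5
  I3: injects 0.00438 A into n3 (from n5)
  Y(R8) = 0.0003937 S between n3,n2
  Y(R9) = 0.003984 S between n4,n2
  Y(R10) = 0.1016 S between n0,n1
  Y(R11) = 0.03226 S between n2,n3
  Y(R12) = 0.006803 S between n4,n2
  V1: constraint V(n2)−V(n3) = 42.4
Assemble and solve the 8×8 MNA system:
  V(n1)=-10.63  V(n2)=0.000  V(n3)=-42.40  V(n4)=-10.63  V(n5)=3.516
  i(L1)=-1.058  i(L2)=8.484  i(V1)=-18.89

-10.63 V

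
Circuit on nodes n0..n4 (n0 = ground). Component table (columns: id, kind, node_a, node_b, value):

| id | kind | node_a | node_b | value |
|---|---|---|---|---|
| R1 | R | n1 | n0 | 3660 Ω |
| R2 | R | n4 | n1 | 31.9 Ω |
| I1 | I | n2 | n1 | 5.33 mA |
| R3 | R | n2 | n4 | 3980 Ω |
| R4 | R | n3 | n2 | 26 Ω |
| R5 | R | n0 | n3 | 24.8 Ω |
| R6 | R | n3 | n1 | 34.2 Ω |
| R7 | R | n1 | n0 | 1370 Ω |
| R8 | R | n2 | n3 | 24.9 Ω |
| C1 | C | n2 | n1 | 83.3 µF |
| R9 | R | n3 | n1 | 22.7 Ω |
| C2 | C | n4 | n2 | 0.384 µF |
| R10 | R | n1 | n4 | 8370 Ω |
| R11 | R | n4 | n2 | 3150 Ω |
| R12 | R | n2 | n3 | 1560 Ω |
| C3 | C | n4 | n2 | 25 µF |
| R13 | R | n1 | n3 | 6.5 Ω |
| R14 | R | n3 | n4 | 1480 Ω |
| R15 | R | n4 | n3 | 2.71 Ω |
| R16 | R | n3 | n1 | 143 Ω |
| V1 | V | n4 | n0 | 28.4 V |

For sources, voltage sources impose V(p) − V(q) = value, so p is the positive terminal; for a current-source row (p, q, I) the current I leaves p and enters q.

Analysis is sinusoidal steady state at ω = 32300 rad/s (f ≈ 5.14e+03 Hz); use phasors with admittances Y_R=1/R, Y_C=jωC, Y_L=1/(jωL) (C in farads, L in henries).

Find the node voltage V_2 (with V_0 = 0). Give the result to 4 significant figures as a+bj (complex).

Apply KCL at each of the 4 non-ground nodes and solve the resulting linear system.
Node n1: branches {R1, R2, I1, R6, R7, C1, R9, R10, R13, R16} → V_1 = 28.18+0.7175j
Node n2: branches {I1, R3, R4, R8, C1, C2, R11, R12, C3} → V_2 = 28.22+0.5852j
Node n3: branches {R4, R5, R6, R8, R9, R12, R13, R14, R15, R16} → V_3 = 26.73+0.2964j
Node n4: branches {R2, R3, C2, R10, R11, C3, R14, R15, V1} → V_4 = 28.40+0.000j
Source currents: i(V1)=-1.106-0.01267j

28.22+0.5852j V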